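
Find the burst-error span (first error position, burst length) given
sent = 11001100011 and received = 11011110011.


XOR: 00010010000

Burst at position 3, length 4


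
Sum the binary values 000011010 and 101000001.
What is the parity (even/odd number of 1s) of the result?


000011010 = 26
101000001 = 321
Sum = 347 = 101011011
1s count = 6

even parity (6 ones in 101011011)


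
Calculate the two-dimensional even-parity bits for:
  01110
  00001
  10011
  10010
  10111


Row parities: 11100
Column parities: 11001

Row P: 11100, Col P: 11001, Corner: 1


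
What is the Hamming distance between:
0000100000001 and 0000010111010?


XOR: 0000110111011
Count of 1s: 7

7


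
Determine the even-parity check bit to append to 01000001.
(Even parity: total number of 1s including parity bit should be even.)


Number of 1s in data: 2
Parity bit: 0

0


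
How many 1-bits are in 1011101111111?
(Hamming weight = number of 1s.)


Counting 1s in 1011101111111

11


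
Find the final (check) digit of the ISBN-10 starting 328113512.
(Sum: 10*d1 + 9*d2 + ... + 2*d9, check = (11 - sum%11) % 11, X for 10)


Weighted sum: 167
167 mod 11 = 2

Check digit: 9


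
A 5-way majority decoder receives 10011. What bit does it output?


Ones: 3 out of 5
Threshold: 3

1 (3/5 voted 1)


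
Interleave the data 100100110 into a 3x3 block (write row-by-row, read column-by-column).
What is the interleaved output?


Matrix:
  100
  100
  110
Read columns: 111001000

111001000


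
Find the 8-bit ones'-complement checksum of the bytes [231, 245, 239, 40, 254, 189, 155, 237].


Sum = 1590 mod 256 = 54
Complement = 201

201


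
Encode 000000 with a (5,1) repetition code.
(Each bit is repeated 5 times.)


Each bit -> 5 copies

000000000000000000000000000000


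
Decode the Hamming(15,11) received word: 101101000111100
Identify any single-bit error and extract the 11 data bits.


Syndrome = 0: no error detected

Data: 10100111100 (no errors)


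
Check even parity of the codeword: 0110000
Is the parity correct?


Number of 1s: 2

Yes, parity is correct (2 ones)


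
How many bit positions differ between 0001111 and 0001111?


XOR: 0000000
Count of 1s: 0

0


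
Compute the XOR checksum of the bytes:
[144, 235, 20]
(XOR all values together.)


XOR chain: 144 ^ 235 ^ 20 = 111

111


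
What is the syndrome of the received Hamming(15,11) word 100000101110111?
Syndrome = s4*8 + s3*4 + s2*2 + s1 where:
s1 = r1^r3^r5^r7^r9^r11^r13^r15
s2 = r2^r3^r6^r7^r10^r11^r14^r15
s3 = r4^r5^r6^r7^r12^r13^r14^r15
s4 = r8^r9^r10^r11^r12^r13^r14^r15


s1=0, s2=1, s3=0, s4=0

Syndrome = 2 (error at position 2)


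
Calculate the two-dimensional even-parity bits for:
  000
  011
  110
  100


Row parities: 0001
Column parities: 001

Row P: 0001, Col P: 001, Corner: 1


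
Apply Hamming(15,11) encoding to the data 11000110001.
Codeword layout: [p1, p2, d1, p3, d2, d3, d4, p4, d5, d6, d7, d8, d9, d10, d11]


Parity bits: p1=0, p2=0, p3=0, p4=1

001010010110001


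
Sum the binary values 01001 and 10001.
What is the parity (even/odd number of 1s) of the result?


01001 = 9
10001 = 17
Sum = 26 = 11010
1s count = 3

odd parity (3 ones in 11010)


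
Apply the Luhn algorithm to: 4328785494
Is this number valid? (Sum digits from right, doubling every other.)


Luhn sum = 54
54 mod 10 = 4

Invalid (Luhn sum mod 10 = 4)


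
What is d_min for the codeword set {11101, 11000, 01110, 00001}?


Comparing all pairs, minimum distance: 2
Can detect 1 errors, correct 0 errors

2


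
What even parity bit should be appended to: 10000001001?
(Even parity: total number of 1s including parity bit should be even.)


Number of 1s in data: 3
Parity bit: 1

1


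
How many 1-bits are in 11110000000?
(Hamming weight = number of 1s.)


Counting 1s in 11110000000

4


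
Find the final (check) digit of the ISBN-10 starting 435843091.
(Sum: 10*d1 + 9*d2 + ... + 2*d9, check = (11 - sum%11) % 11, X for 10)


Weighted sum: 231
231 mod 11 = 0

Check digit: 0


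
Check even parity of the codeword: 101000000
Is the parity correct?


Number of 1s: 2

Yes, parity is correct (2 ones)


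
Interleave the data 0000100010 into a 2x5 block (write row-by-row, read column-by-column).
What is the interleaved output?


Matrix:
  00001
  00010
Read columns: 0000000110

0000000110


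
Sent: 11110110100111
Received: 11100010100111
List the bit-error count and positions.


XOR: 00010100000000

2 error(s) at position(s): 3, 5


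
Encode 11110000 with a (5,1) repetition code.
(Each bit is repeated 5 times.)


Each bit -> 5 copies

1111111111111111111100000000000000000000


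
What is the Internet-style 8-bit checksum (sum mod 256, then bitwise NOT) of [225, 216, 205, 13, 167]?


Sum = 826 mod 256 = 58
Complement = 197

197


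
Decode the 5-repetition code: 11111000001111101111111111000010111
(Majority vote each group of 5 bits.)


Groups: 11111, 00000, 11111, 01111, 11111, 10000, 10111
Majority votes: 1011101

1011101


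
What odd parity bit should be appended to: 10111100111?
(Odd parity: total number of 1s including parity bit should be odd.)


Number of 1s in data: 8
Parity bit: 1

1


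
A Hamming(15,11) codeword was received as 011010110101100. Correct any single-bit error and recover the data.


Syndrome = 0: no error detected

Data: 11010101100 (no errors)


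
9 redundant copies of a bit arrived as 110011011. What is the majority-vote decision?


Ones: 6 out of 9
Threshold: 5

1 (6/9 voted 1)


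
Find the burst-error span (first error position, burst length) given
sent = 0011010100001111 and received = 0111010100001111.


XOR: 0100000000000000

Burst at position 1, length 1


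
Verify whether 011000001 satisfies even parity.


Number of 1s: 3

No, parity error (3 ones)


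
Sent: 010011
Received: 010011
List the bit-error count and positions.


XOR: 000000

0 errors (received matches sent)


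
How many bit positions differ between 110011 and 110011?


XOR: 000000
Count of 1s: 0

0


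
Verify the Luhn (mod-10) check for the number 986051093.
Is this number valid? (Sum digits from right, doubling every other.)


Luhn sum = 41
41 mod 10 = 1

Invalid (Luhn sum mod 10 = 1)


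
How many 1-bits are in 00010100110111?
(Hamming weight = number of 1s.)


Counting 1s in 00010100110111

7


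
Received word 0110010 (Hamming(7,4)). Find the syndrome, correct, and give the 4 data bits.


Syndrome = 7: error at position 7

Data: 1011 (corrected bit 7)


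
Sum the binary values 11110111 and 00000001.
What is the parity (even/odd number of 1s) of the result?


11110111 = 247
00000001 = 1
Sum = 248 = 11111000
1s count = 5

odd parity (5 ones in 11111000)


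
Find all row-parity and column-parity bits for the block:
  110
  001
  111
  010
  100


Row parities: 01111
Column parities: 110

Row P: 01111, Col P: 110, Corner: 0


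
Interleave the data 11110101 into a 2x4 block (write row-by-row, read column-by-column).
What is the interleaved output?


Matrix:
  1111
  0101
Read columns: 10111011

10111011


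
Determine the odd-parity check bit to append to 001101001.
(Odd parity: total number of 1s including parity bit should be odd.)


Number of 1s in data: 4
Parity bit: 1

1


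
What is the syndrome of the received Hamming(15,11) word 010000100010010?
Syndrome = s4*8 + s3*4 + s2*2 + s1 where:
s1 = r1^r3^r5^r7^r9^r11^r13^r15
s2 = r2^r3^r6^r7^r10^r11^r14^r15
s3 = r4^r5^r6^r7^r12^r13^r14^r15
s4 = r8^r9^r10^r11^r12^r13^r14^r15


s1=0, s2=0, s3=0, s4=0

Syndrome = 0 (no error)


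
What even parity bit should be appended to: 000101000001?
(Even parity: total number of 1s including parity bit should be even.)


Number of 1s in data: 3
Parity bit: 1

1


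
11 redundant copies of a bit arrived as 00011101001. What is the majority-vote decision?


Ones: 5 out of 11
Threshold: 6

0 (5/11 voted 1)


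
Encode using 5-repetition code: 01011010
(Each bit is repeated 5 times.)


Each bit -> 5 copies

0000011111000001111111111000001111100000


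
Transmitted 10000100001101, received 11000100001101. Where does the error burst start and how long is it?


XOR: 01000000000000

Burst at position 1, length 1


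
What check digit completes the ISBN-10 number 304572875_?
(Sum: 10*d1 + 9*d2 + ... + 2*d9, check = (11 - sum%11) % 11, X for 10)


Weighted sum: 212
212 mod 11 = 3

Check digit: 8


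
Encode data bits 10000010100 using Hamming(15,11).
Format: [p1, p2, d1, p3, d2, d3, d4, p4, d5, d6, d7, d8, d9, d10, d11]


Parity bits: p1=1, p2=0, p3=1, p4=0

101100000010100


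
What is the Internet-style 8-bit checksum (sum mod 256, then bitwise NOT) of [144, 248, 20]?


Sum = 412 mod 256 = 156
Complement = 99

99


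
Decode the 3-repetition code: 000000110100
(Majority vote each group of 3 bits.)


Groups: 000, 000, 110, 100
Majority votes: 0010

0010


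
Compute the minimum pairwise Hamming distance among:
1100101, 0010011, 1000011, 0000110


Comparing all pairs, minimum distance: 2
Can detect 1 errors, correct 0 errors

2


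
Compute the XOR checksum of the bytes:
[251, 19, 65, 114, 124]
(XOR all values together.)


XOR chain: 251 ^ 19 ^ 65 ^ 114 ^ 124 = 167

167


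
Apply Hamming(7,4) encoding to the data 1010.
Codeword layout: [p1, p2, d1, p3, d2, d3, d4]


Parity bits: p1=1, p2=0, p3=1

1011010


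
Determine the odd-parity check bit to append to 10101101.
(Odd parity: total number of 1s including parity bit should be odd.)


Number of 1s in data: 5
Parity bit: 0

0


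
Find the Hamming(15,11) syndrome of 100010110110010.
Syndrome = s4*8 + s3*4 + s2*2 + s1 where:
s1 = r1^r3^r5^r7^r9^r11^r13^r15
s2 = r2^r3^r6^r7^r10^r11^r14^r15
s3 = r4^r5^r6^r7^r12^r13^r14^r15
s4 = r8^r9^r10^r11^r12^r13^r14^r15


s1=0, s2=0, s3=1, s4=0

Syndrome = 4 (error at position 4)


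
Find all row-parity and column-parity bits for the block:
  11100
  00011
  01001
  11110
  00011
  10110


Row parities: 100001
Column parities: 11101

Row P: 100001, Col P: 11101, Corner: 0


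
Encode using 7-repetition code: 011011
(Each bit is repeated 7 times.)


Each bit -> 7 copies

000000011111111111111000000011111111111111


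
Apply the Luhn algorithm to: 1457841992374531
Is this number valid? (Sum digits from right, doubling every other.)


Luhn sum = 80
80 mod 10 = 0

Valid (Luhn sum mod 10 = 0)


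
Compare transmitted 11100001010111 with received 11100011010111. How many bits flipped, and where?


XOR: 00000010000000

1 error(s) at position(s): 6


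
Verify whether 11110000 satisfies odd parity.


Number of 1s: 4

No, parity error (4 ones)


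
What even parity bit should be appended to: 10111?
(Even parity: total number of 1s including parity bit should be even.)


Number of 1s in data: 4
Parity bit: 0

0


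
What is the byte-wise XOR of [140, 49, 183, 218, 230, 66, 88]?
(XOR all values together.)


XOR chain: 140 ^ 49 ^ 183 ^ 218 ^ 230 ^ 66 ^ 88 = 44

44


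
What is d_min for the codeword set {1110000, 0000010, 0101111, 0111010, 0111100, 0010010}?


Comparing all pairs, minimum distance: 1
Can detect 0 errors, correct 0 errors

1


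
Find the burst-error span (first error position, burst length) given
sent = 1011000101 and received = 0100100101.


XOR: 1111100000

Burst at position 0, length 5


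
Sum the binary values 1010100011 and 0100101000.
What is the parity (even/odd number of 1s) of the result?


1010100011 = 675
0100101000 = 296
Sum = 971 = 1111001011
1s count = 7

odd parity (7 ones in 1111001011)


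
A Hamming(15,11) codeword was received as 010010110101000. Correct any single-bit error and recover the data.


Syndrome = 14: error at position 14

Data: 01010101010 (corrected bit 14)


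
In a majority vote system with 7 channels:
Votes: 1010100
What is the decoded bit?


Ones: 3 out of 7
Threshold: 4

0 (3/7 voted 1)


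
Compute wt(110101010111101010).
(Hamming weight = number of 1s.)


Counting 1s in 110101010111101010

11


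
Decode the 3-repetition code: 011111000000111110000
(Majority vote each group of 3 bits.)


Groups: 011, 111, 000, 000, 111, 110, 000
Majority votes: 1100110

1100110


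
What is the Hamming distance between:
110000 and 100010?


XOR: 010010
Count of 1s: 2

2


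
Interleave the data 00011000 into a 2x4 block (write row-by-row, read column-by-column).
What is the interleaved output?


Matrix:
  0001
  1000
Read columns: 01000010

01000010


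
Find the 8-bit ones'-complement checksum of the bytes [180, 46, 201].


Sum = 427 mod 256 = 171
Complement = 84

84


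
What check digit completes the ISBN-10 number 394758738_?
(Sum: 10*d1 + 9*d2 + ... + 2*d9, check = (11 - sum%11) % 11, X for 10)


Weighted sum: 315
315 mod 11 = 7

Check digit: 4


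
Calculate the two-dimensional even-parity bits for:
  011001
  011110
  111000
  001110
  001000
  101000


Row parities: 101110
Column parities: 010001

Row P: 101110, Col P: 010001, Corner: 0


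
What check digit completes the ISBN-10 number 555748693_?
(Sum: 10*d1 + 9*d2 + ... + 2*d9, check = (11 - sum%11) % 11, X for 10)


Weighted sum: 305
305 mod 11 = 8

Check digit: 3


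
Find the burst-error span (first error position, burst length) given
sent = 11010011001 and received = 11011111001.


XOR: 00001100000

Burst at position 4, length 2


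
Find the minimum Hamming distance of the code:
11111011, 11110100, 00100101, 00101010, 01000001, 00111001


Comparing all pairs, minimum distance: 3
Can detect 2 errors, correct 1 errors

3


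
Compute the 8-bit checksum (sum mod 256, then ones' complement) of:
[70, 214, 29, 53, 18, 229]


Sum = 613 mod 256 = 101
Complement = 154

154


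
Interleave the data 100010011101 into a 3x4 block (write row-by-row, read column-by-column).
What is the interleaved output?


Matrix:
  1000
  1001
  1101
Read columns: 111001000011

111001000011


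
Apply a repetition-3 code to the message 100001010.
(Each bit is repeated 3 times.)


Each bit -> 3 copies

111000000000000111000111000


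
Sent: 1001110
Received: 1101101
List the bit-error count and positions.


XOR: 0100011

3 error(s) at position(s): 1, 5, 6


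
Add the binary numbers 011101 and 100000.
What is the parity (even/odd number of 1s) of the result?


011101 = 29
100000 = 32
Sum = 61 = 111101
1s count = 5

odd parity (5 ones in 111101)


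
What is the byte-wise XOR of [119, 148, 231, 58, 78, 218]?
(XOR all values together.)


XOR chain: 119 ^ 148 ^ 231 ^ 58 ^ 78 ^ 218 = 170

170


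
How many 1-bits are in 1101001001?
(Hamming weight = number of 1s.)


Counting 1s in 1101001001

5


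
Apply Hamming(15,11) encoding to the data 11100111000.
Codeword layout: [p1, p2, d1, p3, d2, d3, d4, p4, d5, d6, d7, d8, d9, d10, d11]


Parity bits: p1=1, p2=0, p3=1, p4=1

101111010111000


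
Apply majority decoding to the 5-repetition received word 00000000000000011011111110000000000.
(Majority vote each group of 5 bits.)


Groups: 00000, 00000, 00000, 11011, 11111, 00000, 00000
Majority votes: 0001100

0001100


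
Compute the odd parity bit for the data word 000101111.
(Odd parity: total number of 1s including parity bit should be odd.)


Number of 1s in data: 5
Parity bit: 0

0


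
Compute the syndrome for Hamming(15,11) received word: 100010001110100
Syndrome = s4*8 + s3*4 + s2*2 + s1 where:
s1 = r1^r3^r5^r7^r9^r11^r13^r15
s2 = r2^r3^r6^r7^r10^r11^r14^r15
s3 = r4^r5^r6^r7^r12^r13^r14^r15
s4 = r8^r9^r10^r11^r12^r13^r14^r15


s1=1, s2=0, s3=0, s4=0

Syndrome = 1 (error at position 1)


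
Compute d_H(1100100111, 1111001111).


XOR: 0011101000
Count of 1s: 4

4


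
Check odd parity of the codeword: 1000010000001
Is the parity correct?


Number of 1s: 3

Yes, parity is correct (3 ones)


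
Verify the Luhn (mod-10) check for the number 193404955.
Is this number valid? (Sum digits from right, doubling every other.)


Luhn sum = 44
44 mod 10 = 4

Invalid (Luhn sum mod 10 = 4)


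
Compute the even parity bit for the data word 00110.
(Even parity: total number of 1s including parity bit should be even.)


Number of 1s in data: 2
Parity bit: 0

0


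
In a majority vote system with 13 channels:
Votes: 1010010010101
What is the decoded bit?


Ones: 6 out of 13
Threshold: 7

0 (6/13 voted 1)


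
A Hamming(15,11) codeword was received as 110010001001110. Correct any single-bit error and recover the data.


Syndrome = 0: no error detected

Data: 01001001110 (no errors)


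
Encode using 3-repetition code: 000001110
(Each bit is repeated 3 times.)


Each bit -> 3 copies

000000000000000111111111000


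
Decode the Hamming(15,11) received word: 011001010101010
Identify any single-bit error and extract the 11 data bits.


Syndrome = 7: error at position 7

Data: 10110101010 (corrected bit 7)


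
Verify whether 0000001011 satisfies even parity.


Number of 1s: 3

No, parity error (3 ones)


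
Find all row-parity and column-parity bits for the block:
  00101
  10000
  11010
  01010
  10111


Row parities: 01100
Column parities: 10010

Row P: 01100, Col P: 10010, Corner: 0


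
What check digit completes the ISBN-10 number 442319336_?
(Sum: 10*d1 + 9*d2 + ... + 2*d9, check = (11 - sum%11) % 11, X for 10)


Weighted sum: 197
197 mod 11 = 10

Check digit: 1


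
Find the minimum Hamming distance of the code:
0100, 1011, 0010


Comparing all pairs, minimum distance: 2
Can detect 1 errors, correct 0 errors

2


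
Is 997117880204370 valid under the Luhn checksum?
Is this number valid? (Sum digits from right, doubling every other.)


Luhn sum = 68
68 mod 10 = 8

Invalid (Luhn sum mod 10 = 8)


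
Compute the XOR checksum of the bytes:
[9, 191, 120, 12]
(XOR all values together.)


XOR chain: 9 ^ 191 ^ 120 ^ 12 = 194

194


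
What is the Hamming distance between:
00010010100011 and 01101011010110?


XOR: 01111001110101
Count of 1s: 9

9


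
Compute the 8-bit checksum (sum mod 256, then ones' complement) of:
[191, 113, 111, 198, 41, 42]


Sum = 696 mod 256 = 184
Complement = 71

71


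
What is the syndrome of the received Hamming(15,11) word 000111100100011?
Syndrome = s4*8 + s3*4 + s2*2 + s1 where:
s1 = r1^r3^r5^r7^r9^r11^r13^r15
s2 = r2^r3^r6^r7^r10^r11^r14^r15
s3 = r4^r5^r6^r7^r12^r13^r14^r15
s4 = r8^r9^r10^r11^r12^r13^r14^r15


s1=1, s2=1, s3=0, s4=1

Syndrome = 11 (error at position 11)


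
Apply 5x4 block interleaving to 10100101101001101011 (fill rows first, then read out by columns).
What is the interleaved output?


Matrix:
  1010
  0101
  1010
  0110
  1011
Read columns: 10101010101011101001

10101010101011101001


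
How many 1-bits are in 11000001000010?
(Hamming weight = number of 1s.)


Counting 1s in 11000001000010

4


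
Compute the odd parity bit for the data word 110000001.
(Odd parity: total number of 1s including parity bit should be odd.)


Number of 1s in data: 3
Parity bit: 0

0


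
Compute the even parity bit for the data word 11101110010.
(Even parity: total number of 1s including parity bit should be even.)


Number of 1s in data: 7
Parity bit: 1

1


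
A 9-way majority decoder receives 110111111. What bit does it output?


Ones: 8 out of 9
Threshold: 5

1 (8/9 voted 1)


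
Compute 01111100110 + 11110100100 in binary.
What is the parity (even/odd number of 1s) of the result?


01111100110 = 998
11110100100 = 1956
Sum = 2954 = 101110001010
1s count = 6

even parity (6 ones in 101110001010)


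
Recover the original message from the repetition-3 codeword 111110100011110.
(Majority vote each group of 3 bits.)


Groups: 111, 110, 100, 011, 110
Majority votes: 11011

11011


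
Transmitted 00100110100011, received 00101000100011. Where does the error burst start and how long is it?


XOR: 00001110000000

Burst at position 4, length 3


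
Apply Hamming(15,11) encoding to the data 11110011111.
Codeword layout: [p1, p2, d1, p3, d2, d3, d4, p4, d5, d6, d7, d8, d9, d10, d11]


Parity bits: p1=0, p2=0, p3=1, p4=1

001111110011111


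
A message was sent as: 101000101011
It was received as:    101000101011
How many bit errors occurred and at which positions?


XOR: 000000000000

0 errors (received matches sent)


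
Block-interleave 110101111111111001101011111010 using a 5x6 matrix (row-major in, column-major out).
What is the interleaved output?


Matrix:
  110101
  111111
  111001
  101011
  111010
Read columns: 111111110101111110000101111110

111111110101111110000101111110


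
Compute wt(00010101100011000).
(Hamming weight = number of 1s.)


Counting 1s in 00010101100011000

6


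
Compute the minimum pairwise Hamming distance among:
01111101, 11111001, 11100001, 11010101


Comparing all pairs, minimum distance: 2
Can detect 1 errors, correct 0 errors

2


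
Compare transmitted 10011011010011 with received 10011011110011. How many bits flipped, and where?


XOR: 00000000100000

1 error(s) at position(s): 8


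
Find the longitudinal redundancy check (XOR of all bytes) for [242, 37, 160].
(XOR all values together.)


XOR chain: 242 ^ 37 ^ 160 = 119

119


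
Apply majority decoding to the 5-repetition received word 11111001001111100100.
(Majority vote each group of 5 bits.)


Groups: 11111, 00100, 11111, 00100
Majority votes: 1010

1010


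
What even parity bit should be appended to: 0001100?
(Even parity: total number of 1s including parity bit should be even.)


Number of 1s in data: 2
Parity bit: 0

0


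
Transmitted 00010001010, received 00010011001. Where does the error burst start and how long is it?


XOR: 00000010011

Burst at position 6, length 5


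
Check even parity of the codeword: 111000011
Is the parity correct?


Number of 1s: 5

No, parity error (5 ones)


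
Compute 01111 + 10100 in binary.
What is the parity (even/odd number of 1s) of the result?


01111 = 15
10100 = 20
Sum = 35 = 100011
1s count = 3

odd parity (3 ones in 100011)


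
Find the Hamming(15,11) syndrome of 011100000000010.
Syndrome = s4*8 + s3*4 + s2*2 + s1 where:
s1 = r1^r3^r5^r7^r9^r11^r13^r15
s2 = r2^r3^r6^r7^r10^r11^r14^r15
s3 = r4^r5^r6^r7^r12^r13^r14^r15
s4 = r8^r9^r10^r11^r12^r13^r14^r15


s1=1, s2=1, s3=0, s4=1

Syndrome = 11 (error at position 11)


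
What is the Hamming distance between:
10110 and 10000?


XOR: 00110
Count of 1s: 2

2


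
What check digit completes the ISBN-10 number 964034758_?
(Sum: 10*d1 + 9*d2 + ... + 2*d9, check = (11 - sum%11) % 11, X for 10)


Weighted sum: 273
273 mod 11 = 9

Check digit: 2


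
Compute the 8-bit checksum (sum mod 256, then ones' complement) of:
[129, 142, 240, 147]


Sum = 658 mod 256 = 146
Complement = 109

109


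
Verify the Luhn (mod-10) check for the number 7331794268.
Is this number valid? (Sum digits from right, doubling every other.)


Luhn sum = 50
50 mod 10 = 0

Valid (Luhn sum mod 10 = 0)


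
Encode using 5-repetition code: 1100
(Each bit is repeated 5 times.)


Each bit -> 5 copies

11111111110000000000


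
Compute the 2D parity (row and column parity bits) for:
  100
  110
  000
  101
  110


Row parities: 10000
Column parities: 001

Row P: 10000, Col P: 001, Corner: 1


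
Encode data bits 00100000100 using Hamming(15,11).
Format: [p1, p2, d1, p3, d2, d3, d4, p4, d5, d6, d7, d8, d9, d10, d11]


Parity bits: p1=1, p2=1, p3=0, p4=1

110001010000100


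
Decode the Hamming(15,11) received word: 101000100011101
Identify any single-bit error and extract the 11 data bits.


Syndrome = 0: no error detected

Data: 10010011101 (no errors)


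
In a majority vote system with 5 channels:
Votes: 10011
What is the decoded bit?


Ones: 3 out of 5
Threshold: 3

1 (3/5 voted 1)


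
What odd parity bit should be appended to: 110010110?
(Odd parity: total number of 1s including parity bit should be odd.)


Number of 1s in data: 5
Parity bit: 0

0


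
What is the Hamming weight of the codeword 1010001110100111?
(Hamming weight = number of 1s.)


Counting 1s in 1010001110100111

9


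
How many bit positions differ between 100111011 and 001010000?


XOR: 101101011
Count of 1s: 6

6


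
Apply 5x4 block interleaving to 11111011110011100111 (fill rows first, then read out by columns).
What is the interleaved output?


Matrix:
  1111
  1011
  1100
  1110
  0111
Read columns: 11110101111101111001

11110101111101111001


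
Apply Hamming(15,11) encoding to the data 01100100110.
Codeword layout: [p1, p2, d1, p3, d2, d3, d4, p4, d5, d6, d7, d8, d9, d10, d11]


Parity bits: p1=0, p2=1, p3=0, p4=1

010011010100110


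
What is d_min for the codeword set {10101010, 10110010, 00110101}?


Comparing all pairs, minimum distance: 2
Can detect 1 errors, correct 0 errors

2


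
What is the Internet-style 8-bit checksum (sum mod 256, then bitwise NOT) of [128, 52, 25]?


Sum = 205 mod 256 = 205
Complement = 50

50


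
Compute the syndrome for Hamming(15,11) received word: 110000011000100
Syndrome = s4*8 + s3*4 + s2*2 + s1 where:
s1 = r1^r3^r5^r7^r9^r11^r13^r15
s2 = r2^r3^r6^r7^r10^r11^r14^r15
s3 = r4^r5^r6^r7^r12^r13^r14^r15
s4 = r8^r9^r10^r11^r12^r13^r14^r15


s1=1, s2=1, s3=1, s4=1

Syndrome = 15 (error at position 15)


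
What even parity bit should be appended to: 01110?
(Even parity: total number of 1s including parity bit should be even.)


Number of 1s in data: 3
Parity bit: 1

1


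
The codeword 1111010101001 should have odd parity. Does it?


Number of 1s: 8

No, parity error (8 ones)


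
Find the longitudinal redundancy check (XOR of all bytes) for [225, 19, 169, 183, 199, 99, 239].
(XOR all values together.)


XOR chain: 225 ^ 19 ^ 169 ^ 183 ^ 199 ^ 99 ^ 239 = 167

167


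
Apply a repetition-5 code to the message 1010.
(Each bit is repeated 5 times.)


Each bit -> 5 copies

11111000001111100000


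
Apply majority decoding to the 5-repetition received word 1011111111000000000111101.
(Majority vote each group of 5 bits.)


Groups: 10111, 11111, 00000, 00001, 11101
Majority votes: 11001

11001


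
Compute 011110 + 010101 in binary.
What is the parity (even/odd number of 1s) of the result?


011110 = 30
010101 = 21
Sum = 51 = 110011
1s count = 4

even parity (4 ones in 110011)


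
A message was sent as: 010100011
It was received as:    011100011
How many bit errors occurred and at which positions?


XOR: 001000000

1 error(s) at position(s): 2


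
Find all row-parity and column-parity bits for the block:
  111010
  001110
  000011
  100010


Row parities: 0100
Column parities: 010101

Row P: 0100, Col P: 010101, Corner: 1


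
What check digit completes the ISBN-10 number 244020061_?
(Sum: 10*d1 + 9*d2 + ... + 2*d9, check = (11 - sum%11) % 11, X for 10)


Weighted sum: 120
120 mod 11 = 10

Check digit: 1


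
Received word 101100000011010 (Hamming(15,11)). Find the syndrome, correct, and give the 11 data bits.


Syndrome = 15: error at position 15

Data: 10000011011 (corrected bit 15)


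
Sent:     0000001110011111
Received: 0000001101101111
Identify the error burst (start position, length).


XOR: 0000000011110000

Burst at position 8, length 4


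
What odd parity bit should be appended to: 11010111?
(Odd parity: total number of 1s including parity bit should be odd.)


Number of 1s in data: 6
Parity bit: 1

1


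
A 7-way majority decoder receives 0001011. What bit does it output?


Ones: 3 out of 7
Threshold: 4

0 (3/7 voted 1)


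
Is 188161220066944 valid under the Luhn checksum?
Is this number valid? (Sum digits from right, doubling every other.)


Luhn sum = 62
62 mod 10 = 2

Invalid (Luhn sum mod 10 = 2)


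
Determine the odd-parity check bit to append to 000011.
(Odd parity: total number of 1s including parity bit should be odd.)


Number of 1s in data: 2
Parity bit: 1

1


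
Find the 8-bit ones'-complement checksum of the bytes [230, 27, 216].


Sum = 473 mod 256 = 217
Complement = 38

38


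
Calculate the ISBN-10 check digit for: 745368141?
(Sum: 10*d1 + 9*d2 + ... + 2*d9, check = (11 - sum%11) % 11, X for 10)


Weighted sum: 261
261 mod 11 = 8

Check digit: 3


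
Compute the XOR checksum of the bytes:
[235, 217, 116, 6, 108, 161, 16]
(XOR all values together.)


XOR chain: 235 ^ 217 ^ 116 ^ 6 ^ 108 ^ 161 ^ 16 = 157

157


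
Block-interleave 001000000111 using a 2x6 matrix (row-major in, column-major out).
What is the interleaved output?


Matrix:
  001000
  000111
Read columns: 000010010101

000010010101


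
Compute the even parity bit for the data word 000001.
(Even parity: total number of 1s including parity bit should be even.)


Number of 1s in data: 1
Parity bit: 1

1


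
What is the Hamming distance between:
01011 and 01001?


XOR: 00010
Count of 1s: 1

1


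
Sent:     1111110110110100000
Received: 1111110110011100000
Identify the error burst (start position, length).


XOR: 0000000000101000000

Burst at position 10, length 3


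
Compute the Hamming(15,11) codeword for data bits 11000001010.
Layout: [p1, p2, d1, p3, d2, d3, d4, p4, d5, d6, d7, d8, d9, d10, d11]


Parity bits: p1=0, p2=0, p3=1, p4=0

001110000001010


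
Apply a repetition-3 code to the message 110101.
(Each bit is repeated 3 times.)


Each bit -> 3 copies

111111000111000111


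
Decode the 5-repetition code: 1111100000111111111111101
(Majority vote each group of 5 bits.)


Groups: 11111, 00000, 11111, 11111, 11101
Majority votes: 10111

10111


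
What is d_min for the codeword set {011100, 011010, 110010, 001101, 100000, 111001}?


Comparing all pairs, minimum distance: 2
Can detect 1 errors, correct 0 errors

2


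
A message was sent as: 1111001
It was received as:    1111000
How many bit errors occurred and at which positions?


XOR: 0000001

1 error(s) at position(s): 6


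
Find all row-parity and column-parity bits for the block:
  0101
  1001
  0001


Row parities: 001
Column parities: 1101

Row P: 001, Col P: 1101, Corner: 1


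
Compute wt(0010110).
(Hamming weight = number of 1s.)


Counting 1s in 0010110

3


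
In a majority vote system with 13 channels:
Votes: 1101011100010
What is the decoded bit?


Ones: 7 out of 13
Threshold: 7

1 (7/13 voted 1)


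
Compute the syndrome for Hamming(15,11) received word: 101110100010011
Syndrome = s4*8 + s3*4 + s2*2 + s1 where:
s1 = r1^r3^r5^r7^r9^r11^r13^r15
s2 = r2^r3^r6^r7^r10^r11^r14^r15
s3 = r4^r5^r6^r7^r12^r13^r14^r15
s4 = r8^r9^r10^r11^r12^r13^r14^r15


s1=0, s2=1, s3=1, s4=1

Syndrome = 14 (error at position 14)


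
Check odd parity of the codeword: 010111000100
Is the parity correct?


Number of 1s: 5

Yes, parity is correct (5 ones)


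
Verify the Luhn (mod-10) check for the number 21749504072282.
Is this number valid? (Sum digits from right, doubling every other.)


Luhn sum = 54
54 mod 10 = 4

Invalid (Luhn sum mod 10 = 4)


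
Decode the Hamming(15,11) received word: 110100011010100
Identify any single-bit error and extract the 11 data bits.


Syndrome = 0: no error detected

Data: 00001010100 (no errors)


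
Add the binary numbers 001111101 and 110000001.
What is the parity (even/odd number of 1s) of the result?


001111101 = 125
110000001 = 385
Sum = 510 = 111111110
1s count = 8

even parity (8 ones in 111111110)


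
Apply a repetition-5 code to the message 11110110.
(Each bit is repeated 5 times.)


Each bit -> 5 copies

1111111111111111111100000111111111100000


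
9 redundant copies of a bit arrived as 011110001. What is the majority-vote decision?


Ones: 5 out of 9
Threshold: 5

1 (5/9 voted 1)


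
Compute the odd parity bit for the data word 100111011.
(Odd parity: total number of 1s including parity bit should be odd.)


Number of 1s in data: 6
Parity bit: 1

1


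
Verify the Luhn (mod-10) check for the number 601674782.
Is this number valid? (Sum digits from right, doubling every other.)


Luhn sum = 41
41 mod 10 = 1

Invalid (Luhn sum mod 10 = 1)


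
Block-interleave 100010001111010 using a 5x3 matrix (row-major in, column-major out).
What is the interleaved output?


Matrix:
  100
  010
  001
  111
  010
Read columns: 100100101100110

100100101100110


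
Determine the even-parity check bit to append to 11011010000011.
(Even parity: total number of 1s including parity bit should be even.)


Number of 1s in data: 7
Parity bit: 1

1


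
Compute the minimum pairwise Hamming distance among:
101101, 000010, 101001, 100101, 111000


Comparing all pairs, minimum distance: 1
Can detect 0 errors, correct 0 errors

1


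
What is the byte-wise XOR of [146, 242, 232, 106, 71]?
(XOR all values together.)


XOR chain: 146 ^ 242 ^ 232 ^ 106 ^ 71 = 165

165


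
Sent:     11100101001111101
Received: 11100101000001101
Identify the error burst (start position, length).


XOR: 00000000001110000

Burst at position 10, length 3


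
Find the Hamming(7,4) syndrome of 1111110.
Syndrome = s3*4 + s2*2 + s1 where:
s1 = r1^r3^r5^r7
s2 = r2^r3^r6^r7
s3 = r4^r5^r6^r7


s1=1, s2=1, s3=1

Syndrome = 7 (error at position 7)


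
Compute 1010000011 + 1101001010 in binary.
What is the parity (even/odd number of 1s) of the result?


1010000011 = 643
1101001010 = 842
Sum = 1485 = 10111001101
1s count = 7

odd parity (7 ones in 10111001101)


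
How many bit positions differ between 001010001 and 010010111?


XOR: 011000110
Count of 1s: 4

4


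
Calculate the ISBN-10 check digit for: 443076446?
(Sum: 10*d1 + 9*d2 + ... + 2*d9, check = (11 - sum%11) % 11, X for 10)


Weighted sum: 212
212 mod 11 = 3

Check digit: 8


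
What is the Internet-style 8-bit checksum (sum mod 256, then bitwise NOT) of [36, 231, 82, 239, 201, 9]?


Sum = 798 mod 256 = 30
Complement = 225

225


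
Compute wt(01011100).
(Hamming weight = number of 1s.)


Counting 1s in 01011100

4


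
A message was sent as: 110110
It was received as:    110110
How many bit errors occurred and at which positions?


XOR: 000000

0 errors (received matches sent)


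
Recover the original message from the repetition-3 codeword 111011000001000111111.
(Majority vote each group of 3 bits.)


Groups: 111, 011, 000, 001, 000, 111, 111
Majority votes: 1100011

1100011


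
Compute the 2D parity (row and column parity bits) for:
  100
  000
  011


Row parities: 100
Column parities: 111

Row P: 100, Col P: 111, Corner: 1


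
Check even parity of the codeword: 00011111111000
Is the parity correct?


Number of 1s: 8

Yes, parity is correct (8 ones)


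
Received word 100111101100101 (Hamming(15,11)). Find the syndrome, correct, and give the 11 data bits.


Syndrome = 0: no error detected

Data: 01111100101 (no errors)


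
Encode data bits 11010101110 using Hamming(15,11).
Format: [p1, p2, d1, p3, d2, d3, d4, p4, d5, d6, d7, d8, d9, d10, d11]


Parity bits: p1=0, p2=0, p3=1, p4=0

001110100101110


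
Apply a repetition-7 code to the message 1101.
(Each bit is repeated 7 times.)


Each bit -> 7 copies

1111111111111100000001111111


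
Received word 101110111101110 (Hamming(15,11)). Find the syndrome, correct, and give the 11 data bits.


Syndrome = 0: no error detected

Data: 11011101110 (no errors)


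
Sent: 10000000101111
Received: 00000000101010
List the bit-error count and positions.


XOR: 10000000000101

3 error(s) at position(s): 0, 11, 13


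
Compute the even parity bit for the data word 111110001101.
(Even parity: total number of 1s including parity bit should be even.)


Number of 1s in data: 8
Parity bit: 0

0


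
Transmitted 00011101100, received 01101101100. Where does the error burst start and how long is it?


XOR: 01110000000

Burst at position 1, length 3


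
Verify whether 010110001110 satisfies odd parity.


Number of 1s: 6

No, parity error (6 ones)


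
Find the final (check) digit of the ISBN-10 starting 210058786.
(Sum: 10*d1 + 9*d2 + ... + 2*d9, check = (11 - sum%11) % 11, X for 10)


Weighted sum: 163
163 mod 11 = 9

Check digit: 2


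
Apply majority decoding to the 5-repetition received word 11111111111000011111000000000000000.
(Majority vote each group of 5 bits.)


Groups: 11111, 11111, 10000, 11111, 00000, 00000, 00000
Majority votes: 1101000

1101000


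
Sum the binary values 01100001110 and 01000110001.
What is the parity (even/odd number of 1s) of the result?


01100001110 = 782
01000110001 = 561
Sum = 1343 = 10100111111
1s count = 8

even parity (8 ones in 10100111111)


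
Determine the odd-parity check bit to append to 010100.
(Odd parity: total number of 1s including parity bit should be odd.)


Number of 1s in data: 2
Parity bit: 1

1


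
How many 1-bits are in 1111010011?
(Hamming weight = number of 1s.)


Counting 1s in 1111010011

7


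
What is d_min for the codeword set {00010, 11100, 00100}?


Comparing all pairs, minimum distance: 2
Can detect 1 errors, correct 0 errors

2


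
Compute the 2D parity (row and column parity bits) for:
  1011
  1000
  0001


Row parities: 111
Column parities: 0010

Row P: 111, Col P: 0010, Corner: 1


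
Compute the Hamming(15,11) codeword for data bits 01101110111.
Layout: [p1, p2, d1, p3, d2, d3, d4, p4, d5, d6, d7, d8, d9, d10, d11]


Parity bits: p1=1, p2=1, p3=1, p4=0

110111001110111


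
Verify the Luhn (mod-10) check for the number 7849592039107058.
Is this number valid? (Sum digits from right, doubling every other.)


Luhn sum = 75
75 mod 10 = 5

Invalid (Luhn sum mod 10 = 5)


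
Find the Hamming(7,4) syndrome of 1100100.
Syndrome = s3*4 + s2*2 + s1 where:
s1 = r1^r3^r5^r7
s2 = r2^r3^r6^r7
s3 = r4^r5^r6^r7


s1=0, s2=1, s3=1

Syndrome = 6 (error at position 6)


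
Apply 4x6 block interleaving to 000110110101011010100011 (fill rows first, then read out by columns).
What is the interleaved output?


Matrix:
  000110
  110101
  011010
  100011
Read columns: 010101100010110010110101

010101100010110010110101


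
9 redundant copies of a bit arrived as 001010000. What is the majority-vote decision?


Ones: 2 out of 9
Threshold: 5

0 (2/9 voted 1)


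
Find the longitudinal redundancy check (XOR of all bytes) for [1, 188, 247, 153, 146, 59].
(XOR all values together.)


XOR chain: 1 ^ 188 ^ 247 ^ 153 ^ 146 ^ 59 = 122

122


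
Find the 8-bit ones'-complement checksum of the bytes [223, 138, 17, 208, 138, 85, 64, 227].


Sum = 1100 mod 256 = 76
Complement = 179

179


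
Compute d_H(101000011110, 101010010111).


XOR: 000010001001
Count of 1s: 3

3


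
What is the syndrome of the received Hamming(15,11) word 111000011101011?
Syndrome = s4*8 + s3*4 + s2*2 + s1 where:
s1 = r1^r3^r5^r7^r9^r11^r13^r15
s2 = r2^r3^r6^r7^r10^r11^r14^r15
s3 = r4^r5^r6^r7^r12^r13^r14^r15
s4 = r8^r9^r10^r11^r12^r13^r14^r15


s1=0, s2=1, s3=1, s4=0

Syndrome = 6 (error at position 6)


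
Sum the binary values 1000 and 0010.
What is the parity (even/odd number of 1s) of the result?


1000 = 8
0010 = 2
Sum = 10 = 1010
1s count = 2

even parity (2 ones in 1010)


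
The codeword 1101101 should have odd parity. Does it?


Number of 1s: 5

Yes, parity is correct (5 ones)


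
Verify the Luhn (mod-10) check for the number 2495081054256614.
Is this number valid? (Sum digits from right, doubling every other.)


Luhn sum = 61
61 mod 10 = 1

Invalid (Luhn sum mod 10 = 1)
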